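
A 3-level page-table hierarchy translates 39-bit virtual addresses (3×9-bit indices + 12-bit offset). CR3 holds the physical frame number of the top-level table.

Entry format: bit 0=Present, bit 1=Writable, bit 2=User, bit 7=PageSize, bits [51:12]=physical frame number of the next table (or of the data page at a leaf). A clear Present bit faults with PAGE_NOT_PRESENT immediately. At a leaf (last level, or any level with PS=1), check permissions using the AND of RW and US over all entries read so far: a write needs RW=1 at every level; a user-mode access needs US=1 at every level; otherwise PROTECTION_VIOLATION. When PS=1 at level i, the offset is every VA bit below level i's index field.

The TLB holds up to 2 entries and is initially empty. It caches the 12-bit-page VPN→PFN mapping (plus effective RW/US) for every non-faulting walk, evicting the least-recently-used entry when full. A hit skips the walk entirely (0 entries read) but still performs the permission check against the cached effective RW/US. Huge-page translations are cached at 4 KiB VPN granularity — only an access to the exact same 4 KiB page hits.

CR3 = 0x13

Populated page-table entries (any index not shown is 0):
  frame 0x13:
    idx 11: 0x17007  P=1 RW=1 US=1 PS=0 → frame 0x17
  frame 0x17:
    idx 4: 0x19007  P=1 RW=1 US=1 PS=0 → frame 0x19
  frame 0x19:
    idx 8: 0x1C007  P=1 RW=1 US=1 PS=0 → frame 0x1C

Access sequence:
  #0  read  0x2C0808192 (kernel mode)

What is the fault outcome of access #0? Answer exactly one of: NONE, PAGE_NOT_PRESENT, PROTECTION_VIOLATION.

Per-access translation:
#0 VA=0x2C0808192 (r,kernel):
  L0 @0x13[11] → 0x17007  P=1,RW=1,US=1,PS=0
  L1 @0x17[4] → 0x19007  P=1,RW=1,US=1,PS=0
  L2 @0x19[8] → 0x1C007  P=1,RW=1,US=1,PS=0
  → PA=0x1C192  (3 entries read)

Access #0 fault: NONE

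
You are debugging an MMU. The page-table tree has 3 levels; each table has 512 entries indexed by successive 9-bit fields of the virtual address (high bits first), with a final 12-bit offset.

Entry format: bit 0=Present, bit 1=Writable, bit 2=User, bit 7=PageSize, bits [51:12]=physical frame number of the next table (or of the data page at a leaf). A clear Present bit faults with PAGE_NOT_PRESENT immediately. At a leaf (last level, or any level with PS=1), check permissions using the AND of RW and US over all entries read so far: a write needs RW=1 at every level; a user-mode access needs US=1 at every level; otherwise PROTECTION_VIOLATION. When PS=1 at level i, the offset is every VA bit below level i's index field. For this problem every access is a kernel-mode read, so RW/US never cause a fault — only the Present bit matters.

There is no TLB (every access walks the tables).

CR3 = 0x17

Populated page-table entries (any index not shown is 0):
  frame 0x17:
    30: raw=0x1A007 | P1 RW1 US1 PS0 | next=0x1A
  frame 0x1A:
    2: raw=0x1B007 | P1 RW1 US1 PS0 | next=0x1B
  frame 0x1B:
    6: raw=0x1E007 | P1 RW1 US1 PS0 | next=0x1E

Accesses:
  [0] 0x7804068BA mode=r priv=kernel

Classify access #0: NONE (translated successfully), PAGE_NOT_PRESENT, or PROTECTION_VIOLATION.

Trace:
#0 VA=0x7804068BA (r,kernel):
  [0] read 0x17 idx=30: raw=0x1A007 flags P=1 W=1 U=1 S=0
  [1] read 0x1A idx=2: raw=0x1B007 flags P=1 W=1 U=1 S=0
  [2] read 0x1B idx=6: raw=0x1E007 flags P=1 W=1 U=1 S=0
  → PA=0x1E8BA  (3 entries read)

Access #0 fault: NONE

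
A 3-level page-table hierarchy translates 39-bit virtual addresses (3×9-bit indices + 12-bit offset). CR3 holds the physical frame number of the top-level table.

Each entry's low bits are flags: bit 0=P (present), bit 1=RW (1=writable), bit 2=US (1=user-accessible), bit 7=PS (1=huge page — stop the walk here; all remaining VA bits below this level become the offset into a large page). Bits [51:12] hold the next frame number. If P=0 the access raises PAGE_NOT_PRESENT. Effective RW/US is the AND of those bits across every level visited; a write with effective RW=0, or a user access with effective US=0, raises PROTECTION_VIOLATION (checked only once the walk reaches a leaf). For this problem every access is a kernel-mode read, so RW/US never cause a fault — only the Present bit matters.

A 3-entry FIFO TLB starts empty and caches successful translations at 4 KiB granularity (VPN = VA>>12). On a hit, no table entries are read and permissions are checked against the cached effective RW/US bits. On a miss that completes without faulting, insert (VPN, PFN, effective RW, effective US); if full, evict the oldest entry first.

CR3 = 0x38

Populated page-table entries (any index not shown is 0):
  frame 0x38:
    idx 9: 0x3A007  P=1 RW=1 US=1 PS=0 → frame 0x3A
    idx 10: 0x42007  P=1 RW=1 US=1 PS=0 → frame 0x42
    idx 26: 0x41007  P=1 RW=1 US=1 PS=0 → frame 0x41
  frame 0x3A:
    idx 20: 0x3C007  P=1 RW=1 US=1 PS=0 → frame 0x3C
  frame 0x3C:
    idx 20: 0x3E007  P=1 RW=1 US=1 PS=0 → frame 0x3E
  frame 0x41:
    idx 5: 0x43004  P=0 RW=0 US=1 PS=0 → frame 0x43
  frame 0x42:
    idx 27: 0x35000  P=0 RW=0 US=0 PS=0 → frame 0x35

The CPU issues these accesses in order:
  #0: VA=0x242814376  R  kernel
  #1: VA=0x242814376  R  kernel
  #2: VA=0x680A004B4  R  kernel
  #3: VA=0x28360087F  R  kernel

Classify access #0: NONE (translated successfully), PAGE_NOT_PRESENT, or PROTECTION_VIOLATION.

Per-access translation:
#0 VA=0x242814376 (r,kernel):
  L0 @0x38[9] → 0x3A007  P=1,RW=1,US=1,PS=0
  L1 @0x3A[20] → 0x3C007  P=1,RW=1,US=1,PS=0
  L2 @0x3C[20] → 0x3E007  P=1,RW=1,US=1,PS=0
  ✓ 0x3E376  — 3 lookups
#1 VA=0x242814376 (r,kernel):
  TLB hit vpn=0x242814 → PA=0x3E376
#2 VA=0x680A004B4 (r,kernel):
  L0 @0x38[26] → 0x41007  P=1,RW=1,US=1,PS=0
  L1 @0x41[5] → 0x43004  P=0,RW=0,US=1,PS=0
  ✗ PAGE_NOT_PRESENT  [2 reads]
#3 VA=0x28360087F (r,kernel):
  L0 @0x38[10] → 0x42007  P=1,RW=1,US=1,PS=0
  L1 @0x42[27] → 0x35000  P=0,RW=0,US=0,PS=0
  ✗ PAGE_NOT_PRESENT  [2 reads]

Access #0 fault: NONE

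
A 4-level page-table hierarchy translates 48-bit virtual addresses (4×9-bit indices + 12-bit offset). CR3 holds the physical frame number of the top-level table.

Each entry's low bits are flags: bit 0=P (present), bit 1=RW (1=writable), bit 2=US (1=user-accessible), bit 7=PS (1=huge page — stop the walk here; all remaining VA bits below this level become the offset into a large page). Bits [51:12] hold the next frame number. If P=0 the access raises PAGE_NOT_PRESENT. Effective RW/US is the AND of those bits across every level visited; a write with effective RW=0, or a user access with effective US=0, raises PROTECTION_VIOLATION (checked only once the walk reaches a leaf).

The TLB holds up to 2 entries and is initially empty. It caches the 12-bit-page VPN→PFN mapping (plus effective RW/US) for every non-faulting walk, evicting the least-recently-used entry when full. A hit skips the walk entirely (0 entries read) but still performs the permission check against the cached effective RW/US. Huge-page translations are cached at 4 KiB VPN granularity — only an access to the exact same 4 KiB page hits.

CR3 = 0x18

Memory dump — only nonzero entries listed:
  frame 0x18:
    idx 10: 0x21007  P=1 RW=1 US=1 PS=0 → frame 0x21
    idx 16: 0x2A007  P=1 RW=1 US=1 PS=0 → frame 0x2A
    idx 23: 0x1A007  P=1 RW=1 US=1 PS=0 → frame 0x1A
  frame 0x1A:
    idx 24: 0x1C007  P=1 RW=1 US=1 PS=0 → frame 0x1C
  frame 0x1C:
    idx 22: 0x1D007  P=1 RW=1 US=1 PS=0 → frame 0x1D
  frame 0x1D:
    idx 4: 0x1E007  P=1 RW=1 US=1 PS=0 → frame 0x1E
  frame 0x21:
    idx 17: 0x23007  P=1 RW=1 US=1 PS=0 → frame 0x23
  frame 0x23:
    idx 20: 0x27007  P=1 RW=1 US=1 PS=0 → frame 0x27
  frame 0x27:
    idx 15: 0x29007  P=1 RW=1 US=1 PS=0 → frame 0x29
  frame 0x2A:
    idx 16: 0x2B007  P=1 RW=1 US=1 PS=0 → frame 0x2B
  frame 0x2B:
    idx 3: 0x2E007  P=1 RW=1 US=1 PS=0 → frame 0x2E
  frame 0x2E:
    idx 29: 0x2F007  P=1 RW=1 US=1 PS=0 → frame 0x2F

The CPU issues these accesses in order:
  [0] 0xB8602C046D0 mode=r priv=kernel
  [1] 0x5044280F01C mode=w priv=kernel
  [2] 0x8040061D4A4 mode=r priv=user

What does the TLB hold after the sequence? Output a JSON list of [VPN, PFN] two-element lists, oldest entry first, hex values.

Walk each access:
#0 VA=0xB8602C046D0 (r,kernel):
  lvl0: tbl 0x18, slot 23 ⇒ 0x1A007 (P1/RW1/US1/PS0)
  lvl1: tbl 0x1A, slot 24 ⇒ 0x1C007 (P1/RW1/US1/PS0)
  lvl2: tbl 0x1C, slot 22 ⇒ 0x1D007 (P1/RW1/US1/PS0)
  lvl3: tbl 0x1D, slot 4 ⇒ 0x1E007 (P1/RW1/US1/PS0)
  → PA=0x1E6D0  (4 entries read)
#1 VA=0x5044280F01C (w,kernel):
  lvl0: tbl 0x18, slot 10 ⇒ 0x21007 (P1/RW1/US1/PS0)
  lvl1: tbl 0x21, slot 17 ⇒ 0x23007 (P1/RW1/US1/PS0)
  lvl2: tbl 0x23, slot 20 ⇒ 0x27007 (P1/RW1/US1/PS0)
  lvl3: tbl 0x27, slot 15 ⇒ 0x29007 (P1/RW1/US1/PS0)
  → PA=0x2901C  (4 entries read)
#2 VA=0x8040061D4A4 (r,user):
  lvl0: tbl 0x18, slot 16 ⇒ 0x2A007 (P1/RW1/US1/PS0)
  lvl1: tbl 0x2A, slot 16 ⇒ 0x2B007 (P1/RW1/US1/PS0)
  lvl2: tbl 0x2B, slot 3 ⇒ 0x2E007 (P1/RW1/US1/PS0)
  lvl3: tbl 0x2E, slot 29 ⇒ 0x2F007 (P1/RW1/US1/PS0)
  → PA=0x2F4A4  (4 entries read)

TLB: [["0x5044280F", "0x29"], ["0x8040061D", "0x2F"]]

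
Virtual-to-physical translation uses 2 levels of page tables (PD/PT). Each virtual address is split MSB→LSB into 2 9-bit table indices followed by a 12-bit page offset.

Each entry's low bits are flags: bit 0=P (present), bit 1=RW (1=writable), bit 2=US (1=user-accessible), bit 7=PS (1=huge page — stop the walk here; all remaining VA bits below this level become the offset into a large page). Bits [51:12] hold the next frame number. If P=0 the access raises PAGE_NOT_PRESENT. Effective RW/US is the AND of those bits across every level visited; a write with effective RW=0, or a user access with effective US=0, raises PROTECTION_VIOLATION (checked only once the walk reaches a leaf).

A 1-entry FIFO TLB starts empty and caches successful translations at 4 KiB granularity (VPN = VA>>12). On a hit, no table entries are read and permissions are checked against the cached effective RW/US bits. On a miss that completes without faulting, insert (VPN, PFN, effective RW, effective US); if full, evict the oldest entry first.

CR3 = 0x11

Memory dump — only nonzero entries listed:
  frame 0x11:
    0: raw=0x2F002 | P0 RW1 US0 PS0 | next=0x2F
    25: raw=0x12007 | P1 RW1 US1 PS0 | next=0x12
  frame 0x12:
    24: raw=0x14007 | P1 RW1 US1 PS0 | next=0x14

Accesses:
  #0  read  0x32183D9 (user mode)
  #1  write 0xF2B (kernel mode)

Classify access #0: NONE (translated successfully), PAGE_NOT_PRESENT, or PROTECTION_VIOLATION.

Walk each access:
#0 VA=0x32183D9 (r,user):
  L0: frame=0x11 idx=25 entry=0x12007 [P=1 RW=1 US=1 PS=0]
  L1: frame=0x12 idx=24 entry=0x14007 [P=1 RW=1 US=1 PS=0]
  ⇒ phys 0x143D9  [2 reads]
#1 VA=0xF2B (w,kernel):
  L0: frame=0x11 idx=0 entry=0x2F002 [P=0 RW=1 US=0 PS=0]
  ⇒ fault: PAGE_NOT_PRESENT  — 1 lookups

Access #0 fault: NONE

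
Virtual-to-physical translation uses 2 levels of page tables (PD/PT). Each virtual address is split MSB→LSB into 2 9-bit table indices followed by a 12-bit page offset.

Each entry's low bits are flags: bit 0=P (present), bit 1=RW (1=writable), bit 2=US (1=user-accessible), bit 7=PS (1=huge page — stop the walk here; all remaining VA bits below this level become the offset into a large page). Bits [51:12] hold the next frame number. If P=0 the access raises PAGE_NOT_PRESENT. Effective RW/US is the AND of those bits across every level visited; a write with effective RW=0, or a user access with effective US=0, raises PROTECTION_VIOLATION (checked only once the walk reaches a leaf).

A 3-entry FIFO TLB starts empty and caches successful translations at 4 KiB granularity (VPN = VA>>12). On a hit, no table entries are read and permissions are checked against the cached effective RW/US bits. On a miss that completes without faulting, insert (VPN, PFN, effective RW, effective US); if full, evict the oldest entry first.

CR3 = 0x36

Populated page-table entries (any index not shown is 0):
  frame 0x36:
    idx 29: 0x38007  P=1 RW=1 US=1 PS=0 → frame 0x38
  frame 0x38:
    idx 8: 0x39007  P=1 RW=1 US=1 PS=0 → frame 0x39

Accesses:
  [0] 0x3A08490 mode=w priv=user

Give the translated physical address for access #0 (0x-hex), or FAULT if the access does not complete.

Per-access translation:
#0 VA=0x3A08490 (w,user):
  lvl0: tbl 0x36, slot 29 ⇒ 0x38007 (P1/RW1/US1/PS0)
  lvl1: tbl 0x38, slot 8 ⇒ 0x39007 (P1/RW1/US1/PS0)
  ✓ 0x39490  — 2 lookups

Access #0 PA: 0x39490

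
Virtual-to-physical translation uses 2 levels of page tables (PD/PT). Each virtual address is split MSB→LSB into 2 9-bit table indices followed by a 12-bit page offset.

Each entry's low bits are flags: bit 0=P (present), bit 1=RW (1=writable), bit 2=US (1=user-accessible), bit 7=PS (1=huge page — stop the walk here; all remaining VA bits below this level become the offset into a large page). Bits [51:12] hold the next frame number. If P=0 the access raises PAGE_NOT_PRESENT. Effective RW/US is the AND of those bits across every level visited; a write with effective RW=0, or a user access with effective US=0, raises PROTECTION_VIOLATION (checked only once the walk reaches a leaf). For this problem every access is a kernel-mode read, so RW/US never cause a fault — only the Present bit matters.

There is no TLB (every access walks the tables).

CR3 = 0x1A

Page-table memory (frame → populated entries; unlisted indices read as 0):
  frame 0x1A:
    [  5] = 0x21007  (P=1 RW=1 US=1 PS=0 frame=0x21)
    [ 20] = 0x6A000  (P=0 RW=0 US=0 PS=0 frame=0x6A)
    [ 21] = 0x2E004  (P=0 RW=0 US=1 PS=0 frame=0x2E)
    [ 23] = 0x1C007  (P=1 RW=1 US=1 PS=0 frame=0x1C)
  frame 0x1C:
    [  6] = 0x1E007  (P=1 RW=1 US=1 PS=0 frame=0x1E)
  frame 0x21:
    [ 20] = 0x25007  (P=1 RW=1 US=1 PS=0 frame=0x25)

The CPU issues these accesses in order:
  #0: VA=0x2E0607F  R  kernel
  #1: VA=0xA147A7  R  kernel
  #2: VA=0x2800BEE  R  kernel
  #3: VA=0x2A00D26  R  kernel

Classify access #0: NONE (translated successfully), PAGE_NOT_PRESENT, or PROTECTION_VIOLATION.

Per-access translation:
#0 VA=0x2E0607F (r,kernel):
  [0] read 0x1A idx=23: raw=0x1C007 flags P=1 W=1 U=1 S=0
  [1] read 0x1C idx=6: raw=0x1E007 flags P=1 W=1 U=1 S=0
  ✓ 0x1E07F  — 2 lookups
#1 VA=0xA147A7 (r,kernel):
  [0] read 0x1A idx=5: raw=0x21007 flags P=1 W=1 U=1 S=0
  [1] read 0x21 idx=20: raw=0x25007 flags P=1 W=1 U=1 S=0
  ✓ 0x257A7  — 2 lookups
#2 VA=0x2800BEE (r,kernel):
  [0] read 0x1A idx=20: raw=0x6A000 flags P=0 W=0 U=0 S=0
  ✗ PAGE_NOT_PRESENT  [1 reads]
#3 VA=0x2A00D26 (r,kernel):
  [0] read 0x1A idx=21: raw=0x2E004 flags P=0 W=0 U=1 S=0
  ✗ PAGE_NOT_PRESENT  [1 reads]

Access #0 fault: NONE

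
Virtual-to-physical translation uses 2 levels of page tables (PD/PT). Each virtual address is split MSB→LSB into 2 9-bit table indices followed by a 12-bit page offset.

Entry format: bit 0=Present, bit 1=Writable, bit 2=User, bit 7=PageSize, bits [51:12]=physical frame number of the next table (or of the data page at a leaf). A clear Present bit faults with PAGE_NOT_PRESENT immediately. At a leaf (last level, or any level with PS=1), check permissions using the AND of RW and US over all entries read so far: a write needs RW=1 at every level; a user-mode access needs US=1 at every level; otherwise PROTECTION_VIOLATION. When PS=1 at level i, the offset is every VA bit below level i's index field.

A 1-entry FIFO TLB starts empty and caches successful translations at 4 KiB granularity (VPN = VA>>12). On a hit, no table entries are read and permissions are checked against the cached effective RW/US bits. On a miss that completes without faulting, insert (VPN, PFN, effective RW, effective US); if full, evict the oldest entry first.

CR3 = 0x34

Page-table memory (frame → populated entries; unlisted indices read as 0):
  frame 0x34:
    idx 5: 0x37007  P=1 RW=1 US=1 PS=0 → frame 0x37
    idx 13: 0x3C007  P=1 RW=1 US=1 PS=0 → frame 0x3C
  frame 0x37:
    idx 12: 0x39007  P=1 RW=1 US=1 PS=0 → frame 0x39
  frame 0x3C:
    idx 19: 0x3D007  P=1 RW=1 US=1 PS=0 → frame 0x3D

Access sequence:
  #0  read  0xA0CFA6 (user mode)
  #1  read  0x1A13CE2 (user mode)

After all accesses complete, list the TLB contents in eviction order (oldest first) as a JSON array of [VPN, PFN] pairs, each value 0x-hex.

Trace:
#0 VA=0xA0CFA6 (r,user):
  lvl0: tbl 0x34, slot 5 ⇒ 0x37007 (P1/RW1/US1/PS0)
  lvl1: tbl 0x37, slot 12 ⇒ 0x39007 (P1/RW1/US1/PS0)
  → PA=0x39FA6  (2 entries read)
#1 VA=0x1A13CE2 (r,user):
  lvl0: tbl 0x34, slot 13 ⇒ 0x3C007 (P1/RW1/US1/PS0)
  lvl1: tbl 0x3C, slot 19 ⇒ 0x3D007 (P1/RW1/US1/PS0)
  → PA=0x3DCE2  (2 entries read)

TLB: [["0x1A13", "0x3D"]]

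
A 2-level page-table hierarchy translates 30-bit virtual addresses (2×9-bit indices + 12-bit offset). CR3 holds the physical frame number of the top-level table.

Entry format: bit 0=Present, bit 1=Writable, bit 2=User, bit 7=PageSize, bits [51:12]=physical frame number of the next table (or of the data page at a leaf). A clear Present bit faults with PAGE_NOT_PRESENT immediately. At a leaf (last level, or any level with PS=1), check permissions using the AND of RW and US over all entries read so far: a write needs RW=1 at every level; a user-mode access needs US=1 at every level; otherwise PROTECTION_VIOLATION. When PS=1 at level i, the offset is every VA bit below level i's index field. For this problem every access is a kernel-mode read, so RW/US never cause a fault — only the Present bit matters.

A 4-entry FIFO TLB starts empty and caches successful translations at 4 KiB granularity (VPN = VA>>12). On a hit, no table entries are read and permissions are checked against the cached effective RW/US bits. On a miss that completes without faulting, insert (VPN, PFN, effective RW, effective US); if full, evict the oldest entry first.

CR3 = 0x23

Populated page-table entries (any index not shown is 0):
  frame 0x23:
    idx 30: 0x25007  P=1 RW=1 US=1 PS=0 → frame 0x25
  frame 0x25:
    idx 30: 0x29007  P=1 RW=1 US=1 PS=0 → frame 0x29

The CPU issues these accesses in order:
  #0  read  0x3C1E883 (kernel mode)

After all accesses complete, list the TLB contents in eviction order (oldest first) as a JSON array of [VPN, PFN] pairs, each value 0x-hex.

Walk each access:
#0 VA=0x3C1E883 (r,kernel):
  lvl0: tbl 0x23, slot 30 ⇒ 0x25007 (P1/RW1/US1/PS0)
  lvl1: tbl 0x25, slot 30 ⇒ 0x29007 (P1/RW1/US1/PS0)
  → PA=0x29883  (2 entries read)

TLB: [["0x3C1E", "0x29"]]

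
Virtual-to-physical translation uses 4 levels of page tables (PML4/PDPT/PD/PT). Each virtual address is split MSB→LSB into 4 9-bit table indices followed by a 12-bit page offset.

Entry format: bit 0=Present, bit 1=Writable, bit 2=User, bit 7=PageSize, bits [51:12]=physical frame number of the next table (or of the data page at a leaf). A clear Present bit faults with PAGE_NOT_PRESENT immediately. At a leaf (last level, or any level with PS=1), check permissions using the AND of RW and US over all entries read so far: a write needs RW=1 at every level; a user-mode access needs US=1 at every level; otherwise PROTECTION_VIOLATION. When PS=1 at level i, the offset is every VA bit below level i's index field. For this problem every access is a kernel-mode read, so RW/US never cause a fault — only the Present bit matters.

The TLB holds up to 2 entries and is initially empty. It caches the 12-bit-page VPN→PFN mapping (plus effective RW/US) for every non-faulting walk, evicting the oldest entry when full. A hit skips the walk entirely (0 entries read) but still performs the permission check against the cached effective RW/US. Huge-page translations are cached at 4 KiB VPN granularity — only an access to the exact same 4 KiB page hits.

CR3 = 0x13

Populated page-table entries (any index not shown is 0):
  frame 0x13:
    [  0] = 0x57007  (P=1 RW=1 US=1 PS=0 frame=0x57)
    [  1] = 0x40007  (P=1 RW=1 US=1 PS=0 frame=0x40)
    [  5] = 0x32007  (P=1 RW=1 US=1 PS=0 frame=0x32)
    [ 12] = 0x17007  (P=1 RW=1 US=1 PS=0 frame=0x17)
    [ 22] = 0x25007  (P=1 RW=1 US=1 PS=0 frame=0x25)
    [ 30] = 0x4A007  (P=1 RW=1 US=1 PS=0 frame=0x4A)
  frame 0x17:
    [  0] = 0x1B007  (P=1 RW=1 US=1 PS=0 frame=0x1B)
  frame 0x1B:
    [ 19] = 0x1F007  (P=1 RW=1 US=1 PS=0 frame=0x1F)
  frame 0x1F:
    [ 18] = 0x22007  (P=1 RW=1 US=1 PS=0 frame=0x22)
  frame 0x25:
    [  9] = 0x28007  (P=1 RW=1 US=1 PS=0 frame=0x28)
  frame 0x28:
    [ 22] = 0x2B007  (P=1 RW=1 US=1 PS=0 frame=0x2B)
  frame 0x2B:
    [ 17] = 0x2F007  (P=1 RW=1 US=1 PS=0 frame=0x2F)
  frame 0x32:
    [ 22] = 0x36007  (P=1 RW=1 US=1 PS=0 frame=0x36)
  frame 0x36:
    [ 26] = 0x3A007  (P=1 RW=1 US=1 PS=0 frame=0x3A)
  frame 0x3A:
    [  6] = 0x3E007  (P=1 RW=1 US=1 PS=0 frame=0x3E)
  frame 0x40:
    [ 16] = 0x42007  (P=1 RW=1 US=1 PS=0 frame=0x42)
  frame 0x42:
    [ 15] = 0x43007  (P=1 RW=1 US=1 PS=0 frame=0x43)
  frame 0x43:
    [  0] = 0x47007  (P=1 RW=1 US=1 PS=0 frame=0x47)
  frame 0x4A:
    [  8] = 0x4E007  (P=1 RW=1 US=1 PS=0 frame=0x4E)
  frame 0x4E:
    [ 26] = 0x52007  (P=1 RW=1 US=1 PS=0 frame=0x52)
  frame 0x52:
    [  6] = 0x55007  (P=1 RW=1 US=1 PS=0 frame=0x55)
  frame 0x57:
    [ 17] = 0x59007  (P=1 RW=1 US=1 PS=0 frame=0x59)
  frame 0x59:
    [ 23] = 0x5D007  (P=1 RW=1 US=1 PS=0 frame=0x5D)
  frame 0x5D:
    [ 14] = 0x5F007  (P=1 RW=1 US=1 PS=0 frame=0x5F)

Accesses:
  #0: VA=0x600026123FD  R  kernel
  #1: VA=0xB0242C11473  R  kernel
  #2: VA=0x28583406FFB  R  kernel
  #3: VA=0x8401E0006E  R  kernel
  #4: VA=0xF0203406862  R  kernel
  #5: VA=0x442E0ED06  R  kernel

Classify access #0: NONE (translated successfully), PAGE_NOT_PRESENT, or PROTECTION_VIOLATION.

Per-access translation:
#0 VA=0x600026123FD (r,kernel):
  L0 @0x13[12] → 0x17007  P=1,RW=1,US=1,PS=0
  L1 @0x17[0] → 0x1B007  P=1,RW=1,US=1,PS=0
  L2 @0x1B[19] → 0x1F007  P=1,RW=1,US=1,PS=0
  L3 @0x1F[18] → 0x22007  P=1,RW=1,US=1,PS=0
  ✓ 0x223FD  — 4 lookups
#1 VA=0xB0242C11473 (r,kernel):
  L0 @0x13[22] → 0x25007  P=1,RW=1,US=1,PS=0
  L1 @0x25[9] → 0x28007  P=1,RW=1,US=1,PS=0
  L2 @0x28[22] → 0x2B007  P=1,RW=1,US=1,PS=0
  L3 @0x2B[17] → 0x2F007  P=1,RW=1,US=1,PS=0
  ✓ 0x2F473  — 4 lookups
#2 VA=0x28583406FFB (r,kernel):
  L0 @0x13[5] → 0x32007  P=1,RW=1,US=1,PS=0
  L1 @0x32[22] → 0x36007  P=1,RW=1,US=1,PS=0
  L2 @0x36[26] → 0x3A007  P=1,RW=1,US=1,PS=0
  L3 @0x3A[6] → 0x3E007  P=1,RW=1,US=1,PS=0
  ✓ 0x3EFFB  — 4 lookups
#3 VA=0x8401E0006E (r,kernel):
  L0 @0x13[1] → 0x40007  P=1,RW=1,US=1,PS=0
  L1 @0x40[16] → 0x42007  P=1,RW=1,US=1,PS=0
  L2 @0x42[15] → 0x43007  P=1,RW=1,US=1,PS=0
  L3 @0x43[0] → 0x47007  P=1,RW=1,US=1,PS=0
  ✓ 0x4706E  — 4 lookups
#4 VA=0xF0203406862 (r,kernel):
  L0 @0x13[30] → 0x4A007  P=1,RW=1,US=1,PS=0
  L1 @0x4A[8] → 0x4E007  P=1,RW=1,US=1,PS=0
  L2 @0x4E[26] → 0x52007  P=1,RW=1,US=1,PS=0
  L3 @0x52[6] → 0x55007  P=1,RW=1,US=1,PS=0
  ✓ 0x55862  — 4 lookups
#5 VA=0x442E0ED06 (r,kernel):
  L0 @0x13[0] → 0x57007  P=1,RW=1,US=1,PS=0
  L1 @0x57[17] → 0x59007  P=1,RW=1,US=1,PS=0
  L2 @0x59[23] → 0x5D007  P=1,RW=1,US=1,PS=0
  L3 @0x5D[14] → 0x5F007  P=1,RW=1,US=1,PS=0
  ✓ 0x5FD06  — 4 lookups

Access #0 fault: NONE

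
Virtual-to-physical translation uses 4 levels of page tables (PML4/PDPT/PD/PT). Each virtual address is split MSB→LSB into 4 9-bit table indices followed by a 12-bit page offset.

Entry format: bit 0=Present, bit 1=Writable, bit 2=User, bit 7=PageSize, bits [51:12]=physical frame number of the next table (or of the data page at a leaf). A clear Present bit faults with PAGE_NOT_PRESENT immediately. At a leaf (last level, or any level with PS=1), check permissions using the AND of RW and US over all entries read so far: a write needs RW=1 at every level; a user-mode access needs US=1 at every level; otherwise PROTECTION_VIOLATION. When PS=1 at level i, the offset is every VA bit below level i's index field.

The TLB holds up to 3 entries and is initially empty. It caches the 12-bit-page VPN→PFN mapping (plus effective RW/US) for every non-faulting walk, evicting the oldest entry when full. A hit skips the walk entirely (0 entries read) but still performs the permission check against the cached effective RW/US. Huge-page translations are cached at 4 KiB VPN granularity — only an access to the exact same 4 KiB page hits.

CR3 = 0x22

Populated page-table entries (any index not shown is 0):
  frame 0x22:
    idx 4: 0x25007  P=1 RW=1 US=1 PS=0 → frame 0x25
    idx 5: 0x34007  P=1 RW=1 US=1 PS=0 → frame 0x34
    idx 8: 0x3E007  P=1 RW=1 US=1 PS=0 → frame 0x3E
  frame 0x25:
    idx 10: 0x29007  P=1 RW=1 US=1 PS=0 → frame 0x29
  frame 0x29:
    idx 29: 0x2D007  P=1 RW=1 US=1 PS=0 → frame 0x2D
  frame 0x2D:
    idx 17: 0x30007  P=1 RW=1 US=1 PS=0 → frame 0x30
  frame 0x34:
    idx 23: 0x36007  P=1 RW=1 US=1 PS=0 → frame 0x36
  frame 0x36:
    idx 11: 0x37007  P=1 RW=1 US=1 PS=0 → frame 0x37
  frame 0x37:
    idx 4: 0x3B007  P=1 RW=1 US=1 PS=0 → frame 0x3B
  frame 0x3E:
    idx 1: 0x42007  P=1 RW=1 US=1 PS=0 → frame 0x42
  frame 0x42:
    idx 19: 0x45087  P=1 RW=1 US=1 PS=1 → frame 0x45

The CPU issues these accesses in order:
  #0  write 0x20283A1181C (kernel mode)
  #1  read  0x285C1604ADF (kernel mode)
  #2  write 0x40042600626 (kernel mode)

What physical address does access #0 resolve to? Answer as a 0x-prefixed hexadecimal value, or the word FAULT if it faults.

Trace:
#0 VA=0x20283A1181C (w,kernel):
  L0 @0x22[4] → 0x25007  P=1,RW=1,US=1,PS=0
  L1 @0x25[10] → 0x29007  P=1,RW=1,US=1,PS=0
  L2 @0x29[29] → 0x2D007  P=1,RW=1,US=1,PS=0
  L3 @0x2D[17] → 0x30007  P=1,RW=1,US=1,PS=0
  → PA=0x3081C  (4 entries read)
#1 VA=0x285C1604ADF (r,kernel):
  L0 @0x22[5] → 0x34007  P=1,RW=1,US=1,PS=0
  L1 @0x34[23] → 0x36007  P=1,RW=1,US=1,PS=0
  L2 @0x36[11] → 0x37007  P=1,RW=1,US=1,PS=0
  L3 @0x37[4] → 0x3B007  P=1,RW=1,US=1,PS=0
  → PA=0x3BADF  (4 entries read)
#2 VA=0x40042600626 (w,kernel):
  L0 @0x22[8] → 0x3E007  P=1,RW=1,US=1,PS=0
  L1 @0x3E[1] → 0x42007  P=1,RW=1,US=1,PS=0
  L2 @0x42[19] → 0x45087  P=1,RW=1,US=1,PS=1
  → PA=0x45626 (huge @L2)  (3 entries read)

Access #0 PA: 0x3081C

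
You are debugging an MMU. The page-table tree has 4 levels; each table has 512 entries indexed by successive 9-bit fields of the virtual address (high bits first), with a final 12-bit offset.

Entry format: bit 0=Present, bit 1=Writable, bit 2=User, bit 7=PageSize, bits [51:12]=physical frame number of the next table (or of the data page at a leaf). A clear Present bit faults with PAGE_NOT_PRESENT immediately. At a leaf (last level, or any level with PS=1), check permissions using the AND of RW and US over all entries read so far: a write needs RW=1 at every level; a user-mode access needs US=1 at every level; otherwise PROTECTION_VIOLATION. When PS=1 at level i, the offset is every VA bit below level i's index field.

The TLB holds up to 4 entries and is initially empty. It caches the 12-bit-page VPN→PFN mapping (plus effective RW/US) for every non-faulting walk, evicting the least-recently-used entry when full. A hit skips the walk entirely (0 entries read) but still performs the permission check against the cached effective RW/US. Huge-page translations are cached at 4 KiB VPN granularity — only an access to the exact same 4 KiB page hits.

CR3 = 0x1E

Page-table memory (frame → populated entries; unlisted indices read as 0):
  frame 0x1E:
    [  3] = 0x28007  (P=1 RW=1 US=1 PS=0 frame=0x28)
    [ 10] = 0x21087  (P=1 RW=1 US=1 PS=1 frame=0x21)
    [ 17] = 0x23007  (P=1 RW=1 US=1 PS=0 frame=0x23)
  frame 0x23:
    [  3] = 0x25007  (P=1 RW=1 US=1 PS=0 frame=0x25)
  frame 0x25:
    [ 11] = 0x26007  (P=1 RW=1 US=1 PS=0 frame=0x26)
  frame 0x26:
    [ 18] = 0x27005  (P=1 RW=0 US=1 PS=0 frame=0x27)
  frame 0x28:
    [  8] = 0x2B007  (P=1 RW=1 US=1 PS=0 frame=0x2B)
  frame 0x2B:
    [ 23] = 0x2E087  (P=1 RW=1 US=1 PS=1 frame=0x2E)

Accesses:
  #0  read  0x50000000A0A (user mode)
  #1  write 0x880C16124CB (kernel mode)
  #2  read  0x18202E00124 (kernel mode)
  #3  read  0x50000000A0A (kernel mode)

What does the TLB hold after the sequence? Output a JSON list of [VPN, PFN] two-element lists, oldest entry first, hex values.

Per-access translation:
#0 VA=0x50000000A0A (r,user):
  lvl0: tbl 0x1E, slot 10 ⇒ 0x21087 (P1/RW1/US1/PS1)
  ⇒ phys 0x21A0A (huge @L0)  [1 reads]
#1 VA=0x880C16124CB (w,kernel):
  lvl0: tbl 0x1E, slot 17 ⇒ 0x23007 (P1/RW1/US1/PS0)
  lvl1: tbl 0x23, slot 3 ⇒ 0x25007 (P1/RW1/US1/PS0)
  lvl2: tbl 0x25, slot 11 ⇒ 0x26007 (P1/RW1/US1/PS0)
  lvl3: tbl 0x26, slot 18 ⇒ 0x27005 (P1/RW0/US1/PS0)
  ⇒ fault: PROTECTION_VIOLATION  — 4 lookups
#2 VA=0x18202E00124 (r,kernel):
  lvl0: tbl 0x1E, slot 3 ⇒ 0x28007 (P1/RW1/US1/PS0)
  lvl1: tbl 0x28, slot 8 ⇒ 0x2B007 (P1/RW1/US1/PS0)
  lvl2: tbl 0x2B, slot 23 ⇒ 0x2E087 (P1/RW1/US1/PS1)
  ⇒ phys 0x2E124 (huge @L2)  [3 reads]
#3 VA=0x50000000A0A (r,kernel):
  TLB hit vpn=0x50000000 → PA=0x21A0A

TLB: [["0x18202E00", "0x2E"], ["0x50000000", "0x21"]]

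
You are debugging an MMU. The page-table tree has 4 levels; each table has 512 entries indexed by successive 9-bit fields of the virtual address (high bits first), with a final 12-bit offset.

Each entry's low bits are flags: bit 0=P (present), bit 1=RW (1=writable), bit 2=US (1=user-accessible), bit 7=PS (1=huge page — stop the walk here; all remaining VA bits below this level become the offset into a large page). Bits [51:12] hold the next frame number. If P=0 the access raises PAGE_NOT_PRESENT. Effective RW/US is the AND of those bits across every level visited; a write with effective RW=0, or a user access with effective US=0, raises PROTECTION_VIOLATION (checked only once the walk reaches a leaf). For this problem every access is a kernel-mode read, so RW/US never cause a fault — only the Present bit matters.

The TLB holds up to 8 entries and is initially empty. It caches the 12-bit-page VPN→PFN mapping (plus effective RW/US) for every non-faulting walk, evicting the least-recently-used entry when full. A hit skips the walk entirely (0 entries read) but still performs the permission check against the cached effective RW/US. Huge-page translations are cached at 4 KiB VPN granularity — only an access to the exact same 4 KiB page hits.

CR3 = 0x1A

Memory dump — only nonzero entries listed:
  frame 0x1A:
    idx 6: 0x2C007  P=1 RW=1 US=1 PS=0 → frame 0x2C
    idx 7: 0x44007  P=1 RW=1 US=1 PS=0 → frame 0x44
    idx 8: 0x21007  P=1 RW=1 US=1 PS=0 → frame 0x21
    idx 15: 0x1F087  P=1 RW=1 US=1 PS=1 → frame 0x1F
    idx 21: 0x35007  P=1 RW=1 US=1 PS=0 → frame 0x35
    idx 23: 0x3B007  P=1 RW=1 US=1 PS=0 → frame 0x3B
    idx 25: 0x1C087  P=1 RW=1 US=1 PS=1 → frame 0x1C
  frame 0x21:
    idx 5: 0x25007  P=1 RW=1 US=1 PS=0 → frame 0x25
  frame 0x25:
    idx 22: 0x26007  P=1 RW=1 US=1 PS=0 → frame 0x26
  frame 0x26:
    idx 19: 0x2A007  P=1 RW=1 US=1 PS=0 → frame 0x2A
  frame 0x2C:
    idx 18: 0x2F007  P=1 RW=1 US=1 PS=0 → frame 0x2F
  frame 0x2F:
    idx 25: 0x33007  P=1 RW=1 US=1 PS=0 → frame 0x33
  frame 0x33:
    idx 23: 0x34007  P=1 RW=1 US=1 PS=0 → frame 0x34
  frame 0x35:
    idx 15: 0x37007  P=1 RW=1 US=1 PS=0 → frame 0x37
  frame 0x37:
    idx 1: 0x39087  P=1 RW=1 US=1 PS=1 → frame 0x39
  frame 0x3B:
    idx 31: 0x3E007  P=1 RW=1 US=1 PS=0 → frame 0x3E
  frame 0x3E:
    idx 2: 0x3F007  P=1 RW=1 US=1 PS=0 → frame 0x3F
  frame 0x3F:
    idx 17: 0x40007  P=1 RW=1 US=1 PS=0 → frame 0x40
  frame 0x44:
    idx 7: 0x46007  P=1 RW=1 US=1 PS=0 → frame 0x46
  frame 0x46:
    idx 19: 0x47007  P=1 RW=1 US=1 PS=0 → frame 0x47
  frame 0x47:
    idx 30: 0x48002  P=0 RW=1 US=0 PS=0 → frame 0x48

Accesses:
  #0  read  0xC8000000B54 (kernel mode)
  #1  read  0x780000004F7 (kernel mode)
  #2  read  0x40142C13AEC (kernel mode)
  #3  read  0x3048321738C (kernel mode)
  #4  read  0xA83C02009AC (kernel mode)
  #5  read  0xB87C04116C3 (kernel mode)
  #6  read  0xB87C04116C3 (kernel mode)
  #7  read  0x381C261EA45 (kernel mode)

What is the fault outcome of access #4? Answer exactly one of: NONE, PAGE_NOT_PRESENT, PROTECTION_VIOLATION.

Trace:
#0 VA=0xC8000000B54 (r,kernel):
  [0] read 0x1A idx=25: raw=0x1C087 flags P=1 W=1 U=1 S=1
  ✓ 0x1CB54 (huge @L0)  — 1 lookups
#1 VA=0x780000004F7 (r,kernel):
  [0] read 0x1A idx=15: raw=0x1F087 flags P=1 W=1 U=1 S=1
  ✓ 0x1F4F7 (huge @L0)  — 1 lookups
#2 VA=0x40142C13AEC (r,kernel):
  [0] read 0x1A idx=8: raw=0x21007 flags P=1 W=1 U=1 S=0
  [1] read 0x21 idx=5: raw=0x25007 flags P=1 W=1 U=1 S=0
  [2] read 0x25 idx=22: raw=0x26007 flags P=1 W=1 U=1 S=0
  [3] read 0x26 idx=19: raw=0x2A007 flags P=1 W=1 U=1 S=0
  ✓ 0x2AAEC  — 4 lookups
#3 VA=0x3048321738C (r,kernel):
  [0] read 0x1A idx=6: raw=0x2C007 flags P=1 W=1 U=1 S=0
  [1] read 0x2C idx=18: raw=0x2F007 flags P=1 W=1 U=1 S=0
  [2] read 0x2F idx=25: raw=0x33007 flags P=1 W=1 U=1 S=0
  [3] read 0x33 idx=23: raw=0x34007 flags P=1 W=1 U=1 S=0
  ✓ 0x3438C  — 4 lookups
#4 VA=0xA83C02009AC (r,kernel):
  [0] read 0x1A idx=21: raw=0x35007 flags P=1 W=1 U=1 S=0
  [1] read 0x35 idx=15: raw=0x37007 flags P=1 W=1 U=1 S=0
  [2] read 0x37 idx=1: raw=0x39087 flags P=1 W=1 U=1 S=1
  ✓ 0x399AC (huge @L2)  — 3 lookups
#5 VA=0xB87C04116C3 (r,kernel):
  [0] read 0x1A idx=23: raw=0x3B007 flags P=1 W=1 U=1 S=0
  [1] read 0x3B idx=31: raw=0x3E007 flags P=1 W=1 U=1 S=0
  [2] read 0x3E idx=2: raw=0x3F007 flags P=1 W=1 U=1 S=0
  [3] read 0x3F idx=17: raw=0x40007 flags P=1 W=1 U=1 S=0
  ✓ 0x406C3  — 4 lookups
#6 VA=0xB87C04116C3 (r,kernel):
  TLB hit vpn=0xB87C0411 → PA=0x406C3
#7 VA=0x381C261EA45 (r,kernel):
  [0] read 0x1A idx=7: raw=0x44007 flags P=1 W=1 U=1 S=0
  [1] read 0x44 idx=7: raw=0x46007 flags P=1 W=1 U=1 S=0
  [2] read 0x46 idx=19: raw=0x47007 flags P=1 W=1 U=1 S=0
  [3] read 0x47 idx=30: raw=0x48002 flags P=0 W=1 U=0 S=0
  ⇒ fault: PAGE_NOT_PRESENT  — 4 lookups

Access #4 fault: NONE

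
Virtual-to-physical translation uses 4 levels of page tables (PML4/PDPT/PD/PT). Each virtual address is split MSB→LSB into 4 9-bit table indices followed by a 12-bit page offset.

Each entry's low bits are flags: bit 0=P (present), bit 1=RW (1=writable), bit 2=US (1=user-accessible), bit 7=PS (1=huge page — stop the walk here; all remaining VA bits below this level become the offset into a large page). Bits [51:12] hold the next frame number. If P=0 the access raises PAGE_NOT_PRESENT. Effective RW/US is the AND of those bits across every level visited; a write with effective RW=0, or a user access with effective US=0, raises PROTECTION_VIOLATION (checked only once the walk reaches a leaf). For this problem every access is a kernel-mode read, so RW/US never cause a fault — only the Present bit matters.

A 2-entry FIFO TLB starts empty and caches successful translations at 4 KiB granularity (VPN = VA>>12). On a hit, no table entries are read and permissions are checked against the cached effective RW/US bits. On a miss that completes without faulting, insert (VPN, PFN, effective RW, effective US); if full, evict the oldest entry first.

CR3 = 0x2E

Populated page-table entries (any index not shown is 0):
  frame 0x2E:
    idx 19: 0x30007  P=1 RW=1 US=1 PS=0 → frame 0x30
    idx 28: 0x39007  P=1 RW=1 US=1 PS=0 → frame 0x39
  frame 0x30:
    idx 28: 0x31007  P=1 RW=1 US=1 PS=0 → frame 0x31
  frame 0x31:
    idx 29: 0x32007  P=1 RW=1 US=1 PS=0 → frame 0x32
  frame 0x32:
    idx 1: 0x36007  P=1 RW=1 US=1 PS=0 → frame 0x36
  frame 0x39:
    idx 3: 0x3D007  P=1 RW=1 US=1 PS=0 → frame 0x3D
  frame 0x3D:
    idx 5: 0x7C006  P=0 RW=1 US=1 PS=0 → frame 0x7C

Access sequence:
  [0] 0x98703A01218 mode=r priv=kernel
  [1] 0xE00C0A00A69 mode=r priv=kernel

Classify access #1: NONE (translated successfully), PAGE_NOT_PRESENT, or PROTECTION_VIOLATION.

Per-access translation:
#0 VA=0x98703A01218 (r,kernel):
  lvl0: tbl 0x2E, slot 19 ⇒ 0x30007 (P1/RW1/US1/PS0)
  lvl1: tbl 0x30, slot 28 ⇒ 0x31007 (P1/RW1/US1/PS0)
  lvl2: tbl 0x31, slot 29 ⇒ 0x32007 (P1/RW1/US1/PS0)
  lvl3: tbl 0x32, slot 1 ⇒ 0x36007 (P1/RW1/US1/PS0)
  → PA=0x36218  (4 entries read)
#1 VA=0xE00C0A00A69 (r,kernel):
  lvl0: tbl 0x2E, slot 28 ⇒ 0x39007 (P1/RW1/US1/PS0)
  lvl1: tbl 0x39, slot 3 ⇒ 0x3D007 (P1/RW1/US1/PS0)
  lvl2: tbl 0x3D, slot 5 ⇒ 0x7C006 (P0/RW1/US1/PS0)
  ⇒ fault: PAGE_NOT_PRESENT  — 3 lookups

Access #1 fault: PAGE_NOT_PRESENT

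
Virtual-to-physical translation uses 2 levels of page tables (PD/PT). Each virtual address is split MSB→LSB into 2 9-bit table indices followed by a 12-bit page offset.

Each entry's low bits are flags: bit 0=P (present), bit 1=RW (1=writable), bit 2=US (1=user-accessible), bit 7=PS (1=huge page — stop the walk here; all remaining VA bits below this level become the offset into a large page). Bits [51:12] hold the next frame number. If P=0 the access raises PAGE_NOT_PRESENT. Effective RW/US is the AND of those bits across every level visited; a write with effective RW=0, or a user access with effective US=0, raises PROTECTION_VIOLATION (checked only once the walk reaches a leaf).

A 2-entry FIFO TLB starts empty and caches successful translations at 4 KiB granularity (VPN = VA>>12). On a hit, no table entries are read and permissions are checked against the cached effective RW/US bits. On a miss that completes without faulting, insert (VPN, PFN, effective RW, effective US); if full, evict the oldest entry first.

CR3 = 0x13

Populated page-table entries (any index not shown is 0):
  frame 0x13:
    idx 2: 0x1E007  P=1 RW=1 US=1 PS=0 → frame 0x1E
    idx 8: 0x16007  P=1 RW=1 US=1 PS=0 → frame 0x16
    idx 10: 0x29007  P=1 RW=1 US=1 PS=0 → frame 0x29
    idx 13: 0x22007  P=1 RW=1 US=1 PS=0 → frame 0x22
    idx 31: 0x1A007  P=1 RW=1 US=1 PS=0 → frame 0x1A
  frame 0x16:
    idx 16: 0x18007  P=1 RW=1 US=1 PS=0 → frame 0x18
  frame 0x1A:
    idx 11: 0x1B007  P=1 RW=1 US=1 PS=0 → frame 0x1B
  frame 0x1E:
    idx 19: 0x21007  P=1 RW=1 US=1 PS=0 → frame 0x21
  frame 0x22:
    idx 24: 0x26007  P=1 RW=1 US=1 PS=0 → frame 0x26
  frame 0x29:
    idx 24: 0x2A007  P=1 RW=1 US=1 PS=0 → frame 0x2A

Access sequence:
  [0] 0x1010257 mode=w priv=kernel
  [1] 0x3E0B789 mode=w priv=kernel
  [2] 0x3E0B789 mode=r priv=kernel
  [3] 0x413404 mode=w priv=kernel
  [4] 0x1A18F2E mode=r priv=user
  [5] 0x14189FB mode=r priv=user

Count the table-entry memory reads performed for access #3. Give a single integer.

Walk each access:
#0 VA=0x1010257 (w,kernel):
  [0] read 0x13 idx=8: raw=0x16007 flags P=1 W=1 U=1 S=0
  [1] read 0x16 idx=16: raw=0x18007 flags P=1 W=1 U=1 S=0
  ⇒ phys 0x18257  [2 reads]
#1 VA=0x3E0B789 (w,kernel):
  [0] read 0x13 idx=31: raw=0x1A007 flags P=1 W=1 U=1 S=0
  [1] read 0x1A idx=11: raw=0x1B007 flags P=1 W=1 U=1 S=0
  ⇒ phys 0x1B789  [2 reads]
#2 VA=0x3E0B789 (r,kernel):
  TLB hit vpn=0x3E0B → PA=0x1B789
#3 VA=0x413404 (w,kernel):
  [0] read 0x13 idx=2: raw=0x1E007 flags P=1 W=1 U=1 S=0
  [1] read 0x1E idx=19: raw=0x21007 flags P=1 W=1 U=1 S=0
  ⇒ phys 0x21404  [2 reads]
#4 VA=0x1A18F2E (r,user):
  [0] read 0x13 idx=13: raw=0x22007 flags P=1 W=1 U=1 S=0
  [1] read 0x22 idx=24: raw=0x26007 flags P=1 W=1 U=1 S=0
  ⇒ phys 0x26F2E  [2 reads]
#5 VA=0x14189FB (r,user):
  [0] read 0x13 idx=10: raw=0x29007 flags P=1 W=1 U=1 S=0
  [1] read 0x29 idx=24: raw=0x2A007 flags P=1 W=1 U=1 S=0
  ⇒ phys 0x2A9FB  [2 reads]

Entries read for #3: 2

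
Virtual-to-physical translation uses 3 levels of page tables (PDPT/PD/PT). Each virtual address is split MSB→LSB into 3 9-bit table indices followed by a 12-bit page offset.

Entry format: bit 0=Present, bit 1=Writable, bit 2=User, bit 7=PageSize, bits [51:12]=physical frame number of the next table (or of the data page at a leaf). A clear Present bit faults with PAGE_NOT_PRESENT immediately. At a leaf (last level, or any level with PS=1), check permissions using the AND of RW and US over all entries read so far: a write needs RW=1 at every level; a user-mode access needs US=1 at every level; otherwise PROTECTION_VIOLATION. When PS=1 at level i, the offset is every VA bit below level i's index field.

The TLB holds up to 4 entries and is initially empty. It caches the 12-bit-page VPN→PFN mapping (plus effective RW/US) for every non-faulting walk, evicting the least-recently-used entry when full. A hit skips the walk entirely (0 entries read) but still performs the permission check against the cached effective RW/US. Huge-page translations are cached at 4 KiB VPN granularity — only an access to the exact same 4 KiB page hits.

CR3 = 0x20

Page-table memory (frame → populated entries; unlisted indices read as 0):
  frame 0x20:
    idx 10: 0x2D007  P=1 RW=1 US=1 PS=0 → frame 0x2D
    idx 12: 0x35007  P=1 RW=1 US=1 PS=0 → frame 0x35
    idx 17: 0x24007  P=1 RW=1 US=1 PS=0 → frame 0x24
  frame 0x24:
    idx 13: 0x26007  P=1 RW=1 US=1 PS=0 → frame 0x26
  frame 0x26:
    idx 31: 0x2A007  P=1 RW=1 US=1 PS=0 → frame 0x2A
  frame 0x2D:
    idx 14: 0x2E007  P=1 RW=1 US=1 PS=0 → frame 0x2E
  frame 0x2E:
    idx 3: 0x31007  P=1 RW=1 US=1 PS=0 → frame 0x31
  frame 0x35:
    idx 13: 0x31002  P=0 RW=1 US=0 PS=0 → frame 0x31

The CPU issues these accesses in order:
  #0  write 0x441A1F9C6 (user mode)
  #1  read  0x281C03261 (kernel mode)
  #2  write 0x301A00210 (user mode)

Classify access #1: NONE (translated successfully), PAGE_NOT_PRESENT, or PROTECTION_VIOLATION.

Walk each access:
#0 VA=0x441A1F9C6 (w,user):
  [0] read 0x20 idx=17: raw=0x24007 flags P=1 W=1 U=1 S=0
  [1] read 0x24 idx=13: raw=0x26007 flags P=1 W=1 U=1 S=0
  [2] read 0x26 idx=31: raw=0x2A007 flags P=1 W=1 U=1 S=0
  ⇒ phys 0x2A9C6  [3 reads]
#1 VA=0x281C03261 (r,kernel):
  [0] read 0x20 idx=10: raw=0x2D007 flags P=1 W=1 U=1 S=0
  [1] read 0x2D idx=14: raw=0x2E007 flags P=1 W=1 U=1 S=0
  [2] read 0x2E idx=3: raw=0x31007 flags P=1 W=1 U=1 S=0
  ⇒ phys 0x31261  [3 reads]
#2 VA=0x301A00210 (w,user):
  [0] read 0x20 idx=12: raw=0x35007 flags P=1 W=1 U=1 S=0
  [1] read 0x35 idx=13: raw=0x31002 flags P=0 W=1 U=0 S=0
  → PAGE_NOT_PRESENT  (2 entries read)

Access #1 fault: NONE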